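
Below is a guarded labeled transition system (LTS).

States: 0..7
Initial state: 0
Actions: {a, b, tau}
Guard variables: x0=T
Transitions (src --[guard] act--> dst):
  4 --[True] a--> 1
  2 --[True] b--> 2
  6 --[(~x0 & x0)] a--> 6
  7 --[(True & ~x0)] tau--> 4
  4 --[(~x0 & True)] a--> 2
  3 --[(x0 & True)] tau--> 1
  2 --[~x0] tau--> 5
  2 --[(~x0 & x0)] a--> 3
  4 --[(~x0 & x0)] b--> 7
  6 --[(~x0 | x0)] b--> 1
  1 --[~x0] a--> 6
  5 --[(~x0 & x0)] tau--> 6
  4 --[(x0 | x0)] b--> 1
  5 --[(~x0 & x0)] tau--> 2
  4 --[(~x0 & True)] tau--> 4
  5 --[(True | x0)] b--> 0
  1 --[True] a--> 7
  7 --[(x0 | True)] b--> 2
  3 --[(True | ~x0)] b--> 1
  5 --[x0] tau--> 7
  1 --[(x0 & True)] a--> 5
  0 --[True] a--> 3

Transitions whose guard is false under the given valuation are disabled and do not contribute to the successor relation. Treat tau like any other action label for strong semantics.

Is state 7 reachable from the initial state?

Answer: REACHABLE

Trace:
After dropping false guards: 12 live edges.
Layer 0: {0}
Layer 1: {3}  cumulative {0,3}
Layer 2: {1}  cumulative {0,1,3}
Layer 3: {5,7}  cumulative {0,1,3,5,7}
Layer 4: {2}  cumulative {0,1,2,3,5,7}
R = {0,1,2,3,5,7}
Path to 7: a·tau·a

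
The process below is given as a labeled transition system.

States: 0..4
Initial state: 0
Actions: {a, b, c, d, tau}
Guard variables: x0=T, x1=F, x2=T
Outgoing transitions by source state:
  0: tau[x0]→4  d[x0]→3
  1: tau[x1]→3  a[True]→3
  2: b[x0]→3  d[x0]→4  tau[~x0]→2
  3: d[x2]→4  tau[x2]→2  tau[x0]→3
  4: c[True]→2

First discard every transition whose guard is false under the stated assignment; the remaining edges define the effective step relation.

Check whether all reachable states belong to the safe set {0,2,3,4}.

Inv-set: {0,2,3,4}
Reachable = {0,2,3,4}
  0: ok
  2: ok
  3: ok
  4: ok

Answer: INVARIANT HOLDS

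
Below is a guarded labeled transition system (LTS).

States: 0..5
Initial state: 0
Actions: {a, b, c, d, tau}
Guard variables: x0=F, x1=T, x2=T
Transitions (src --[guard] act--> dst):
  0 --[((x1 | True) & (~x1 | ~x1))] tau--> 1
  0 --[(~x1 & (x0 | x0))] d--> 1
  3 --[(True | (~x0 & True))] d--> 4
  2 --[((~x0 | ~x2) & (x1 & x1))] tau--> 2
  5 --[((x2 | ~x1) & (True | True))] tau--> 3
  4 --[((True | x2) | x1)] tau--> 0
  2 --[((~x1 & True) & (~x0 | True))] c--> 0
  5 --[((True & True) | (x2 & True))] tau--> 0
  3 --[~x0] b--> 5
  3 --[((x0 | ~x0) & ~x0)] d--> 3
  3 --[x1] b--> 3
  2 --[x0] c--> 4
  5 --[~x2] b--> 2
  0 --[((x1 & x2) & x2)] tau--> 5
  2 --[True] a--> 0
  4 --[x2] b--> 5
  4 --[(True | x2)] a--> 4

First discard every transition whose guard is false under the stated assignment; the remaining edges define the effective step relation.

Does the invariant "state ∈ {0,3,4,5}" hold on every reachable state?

Answer: INVARIANT HOLDS

Working:
Inv-set: {0,3,4,5}
Reach set: {0,3,4,5}
  0: safe
  3: safe
  4: safe
  5: safe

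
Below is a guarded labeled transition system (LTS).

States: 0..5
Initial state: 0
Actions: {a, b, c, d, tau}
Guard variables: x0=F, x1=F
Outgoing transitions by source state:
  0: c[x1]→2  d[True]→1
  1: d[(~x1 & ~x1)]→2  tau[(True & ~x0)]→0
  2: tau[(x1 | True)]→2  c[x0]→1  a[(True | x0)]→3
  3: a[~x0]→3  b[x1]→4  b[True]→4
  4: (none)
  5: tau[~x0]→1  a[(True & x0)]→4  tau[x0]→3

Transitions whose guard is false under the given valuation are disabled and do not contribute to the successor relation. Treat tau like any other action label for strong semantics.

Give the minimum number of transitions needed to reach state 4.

Layered search for 4:
  Layer 0: {0}
  Layer 1: {1}
  Layer 2: {2}
  Layer 3: {3}
  Layer 4: {4}
depth(4)=4, e.g. d·d·a·b

Answer: 4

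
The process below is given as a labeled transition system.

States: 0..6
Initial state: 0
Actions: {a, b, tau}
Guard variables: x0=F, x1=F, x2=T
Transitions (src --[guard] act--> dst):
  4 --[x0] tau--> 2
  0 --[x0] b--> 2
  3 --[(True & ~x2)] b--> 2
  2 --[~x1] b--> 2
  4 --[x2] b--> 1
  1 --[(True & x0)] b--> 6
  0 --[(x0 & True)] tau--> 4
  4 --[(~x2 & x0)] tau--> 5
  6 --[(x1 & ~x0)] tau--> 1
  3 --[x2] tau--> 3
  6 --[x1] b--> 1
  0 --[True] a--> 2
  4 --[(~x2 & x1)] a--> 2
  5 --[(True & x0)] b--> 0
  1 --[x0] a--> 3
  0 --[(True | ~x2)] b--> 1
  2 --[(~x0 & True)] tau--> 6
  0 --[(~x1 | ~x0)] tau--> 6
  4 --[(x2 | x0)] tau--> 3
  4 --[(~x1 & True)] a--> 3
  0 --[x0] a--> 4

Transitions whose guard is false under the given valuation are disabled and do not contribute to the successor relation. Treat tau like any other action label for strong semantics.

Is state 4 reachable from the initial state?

Guard filter leaves 9 enabled edge(s).
L0 = {0}
L1 = {1,2,6}  now seen {0,1,2,6}
Reach set: {0,1,2,6}

Answer: UNREACHABLE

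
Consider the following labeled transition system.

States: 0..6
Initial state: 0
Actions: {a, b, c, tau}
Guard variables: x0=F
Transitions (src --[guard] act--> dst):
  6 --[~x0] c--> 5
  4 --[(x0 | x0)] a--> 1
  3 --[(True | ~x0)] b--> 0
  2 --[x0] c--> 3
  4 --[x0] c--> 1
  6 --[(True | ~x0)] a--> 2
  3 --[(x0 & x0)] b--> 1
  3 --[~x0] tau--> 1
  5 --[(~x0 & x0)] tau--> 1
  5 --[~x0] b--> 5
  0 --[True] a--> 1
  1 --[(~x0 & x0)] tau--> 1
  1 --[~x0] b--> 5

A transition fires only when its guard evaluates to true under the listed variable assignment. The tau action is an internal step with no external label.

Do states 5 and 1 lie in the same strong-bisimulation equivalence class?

Answer: BISIMILAR

Analysis:
Refine partition for ~:
  P[0] = {{0,1,2,3,4,5,6}}
  P[1] = {{0},{1,5},{2,4},{3},{6}}
stable after 2 split(s): 5 block(s)
5∈{1,5}, 1∈{1,5}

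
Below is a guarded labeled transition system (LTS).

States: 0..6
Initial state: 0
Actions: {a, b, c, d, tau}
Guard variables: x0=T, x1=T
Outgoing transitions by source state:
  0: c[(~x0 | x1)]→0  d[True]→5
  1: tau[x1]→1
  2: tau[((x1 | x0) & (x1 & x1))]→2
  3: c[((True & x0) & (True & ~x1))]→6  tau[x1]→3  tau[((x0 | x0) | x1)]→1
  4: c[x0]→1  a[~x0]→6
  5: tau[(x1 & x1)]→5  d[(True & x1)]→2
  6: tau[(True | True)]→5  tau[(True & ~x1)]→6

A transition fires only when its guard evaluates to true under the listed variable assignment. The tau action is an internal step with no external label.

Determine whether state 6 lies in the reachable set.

Guard filter leaves 10 enabled edge(s).
L0 = {0}
L1 = {5}  total {0,5}
L2 = {2}  total {0,2,5}
R = {0,2,5}

Answer: UNREACHABLE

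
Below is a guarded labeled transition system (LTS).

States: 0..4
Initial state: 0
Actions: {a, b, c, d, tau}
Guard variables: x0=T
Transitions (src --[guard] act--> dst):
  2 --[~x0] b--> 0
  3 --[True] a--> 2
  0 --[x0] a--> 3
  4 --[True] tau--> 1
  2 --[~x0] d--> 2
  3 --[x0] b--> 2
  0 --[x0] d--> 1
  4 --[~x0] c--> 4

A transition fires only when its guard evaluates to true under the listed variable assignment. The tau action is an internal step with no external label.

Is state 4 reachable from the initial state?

Guard filter leaves 5 enabled edge(s).
depth 0: {0}
depth 1: {1,3}  now seen {0,1,3}
depth 2: {2}  now seen {0,1,2,3}
Reach set: {0,1,2,3}

Answer: UNREACHABLE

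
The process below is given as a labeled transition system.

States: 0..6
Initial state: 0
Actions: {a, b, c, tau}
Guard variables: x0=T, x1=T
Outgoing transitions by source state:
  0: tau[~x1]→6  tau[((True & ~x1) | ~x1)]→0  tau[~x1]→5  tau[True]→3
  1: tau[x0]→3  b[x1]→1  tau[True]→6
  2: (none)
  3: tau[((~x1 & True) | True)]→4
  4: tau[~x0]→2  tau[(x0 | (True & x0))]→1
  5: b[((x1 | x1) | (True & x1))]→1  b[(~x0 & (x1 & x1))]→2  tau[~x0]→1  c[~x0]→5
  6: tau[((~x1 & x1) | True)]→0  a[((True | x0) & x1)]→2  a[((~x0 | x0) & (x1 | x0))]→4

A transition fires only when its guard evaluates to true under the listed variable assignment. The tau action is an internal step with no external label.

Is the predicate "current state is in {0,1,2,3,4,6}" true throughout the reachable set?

Answer: INVARIANT HOLDS

Working:
Inv-set: {0,1,2,3,4,6}
Reachable = {0,1,2,3,4,6}
  0: safe
  1: safe
  2: safe
  3: safe
  4: safe
  6: safe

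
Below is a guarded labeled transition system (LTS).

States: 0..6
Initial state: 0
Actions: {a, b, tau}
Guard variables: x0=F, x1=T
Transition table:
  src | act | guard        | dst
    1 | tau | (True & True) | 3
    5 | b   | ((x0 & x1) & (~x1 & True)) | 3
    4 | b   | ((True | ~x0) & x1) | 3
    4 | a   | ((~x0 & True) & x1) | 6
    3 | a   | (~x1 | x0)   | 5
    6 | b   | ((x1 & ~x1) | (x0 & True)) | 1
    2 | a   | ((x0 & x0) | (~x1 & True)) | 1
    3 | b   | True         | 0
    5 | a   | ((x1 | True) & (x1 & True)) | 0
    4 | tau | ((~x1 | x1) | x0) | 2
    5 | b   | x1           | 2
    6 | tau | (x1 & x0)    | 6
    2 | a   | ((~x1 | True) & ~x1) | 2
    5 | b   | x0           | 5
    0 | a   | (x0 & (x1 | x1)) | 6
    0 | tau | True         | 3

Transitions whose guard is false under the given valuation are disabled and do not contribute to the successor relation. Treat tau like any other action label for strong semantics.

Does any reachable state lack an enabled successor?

Reachable = {0,3}
  0: tau→3  [deg 1]
  3: b→0  [deg 1]

Answer: DEADLOCK-FREE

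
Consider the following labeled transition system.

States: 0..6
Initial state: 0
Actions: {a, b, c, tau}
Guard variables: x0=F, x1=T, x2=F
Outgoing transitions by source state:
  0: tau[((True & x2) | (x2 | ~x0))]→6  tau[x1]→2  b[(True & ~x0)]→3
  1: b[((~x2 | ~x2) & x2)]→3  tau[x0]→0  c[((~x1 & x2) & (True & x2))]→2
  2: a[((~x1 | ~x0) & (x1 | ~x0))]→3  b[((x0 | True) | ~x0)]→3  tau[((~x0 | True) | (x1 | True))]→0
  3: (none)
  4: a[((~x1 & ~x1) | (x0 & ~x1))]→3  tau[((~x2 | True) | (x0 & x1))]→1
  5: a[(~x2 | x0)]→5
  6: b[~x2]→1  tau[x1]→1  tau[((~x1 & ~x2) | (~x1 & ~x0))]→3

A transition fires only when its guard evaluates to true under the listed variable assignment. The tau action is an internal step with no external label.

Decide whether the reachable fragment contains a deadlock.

R = {0,1,2,3,6}
  0: b→3  tau→2  tau→6  [deg 3]
  1: ∅  [STUCK]
  2: a→3  b→3  tau→0  [deg 3]
  3: ∅  [STUCK]
  6: b→1  tau→1  [deg 2]
trace reaching 1: tau·b

Answer: DEADLOCK at state 1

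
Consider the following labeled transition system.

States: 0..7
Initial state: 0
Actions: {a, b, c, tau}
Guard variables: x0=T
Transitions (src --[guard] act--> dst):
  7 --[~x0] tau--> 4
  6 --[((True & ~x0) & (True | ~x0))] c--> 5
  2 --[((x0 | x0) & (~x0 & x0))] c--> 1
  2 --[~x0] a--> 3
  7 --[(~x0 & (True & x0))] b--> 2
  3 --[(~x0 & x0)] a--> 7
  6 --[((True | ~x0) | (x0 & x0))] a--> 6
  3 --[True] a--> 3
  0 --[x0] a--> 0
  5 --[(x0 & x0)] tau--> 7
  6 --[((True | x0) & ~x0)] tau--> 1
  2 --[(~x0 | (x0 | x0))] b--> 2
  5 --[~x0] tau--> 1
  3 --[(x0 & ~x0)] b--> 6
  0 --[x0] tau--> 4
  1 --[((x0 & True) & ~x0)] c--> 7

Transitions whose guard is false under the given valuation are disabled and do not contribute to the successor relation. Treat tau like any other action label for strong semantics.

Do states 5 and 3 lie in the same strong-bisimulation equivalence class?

Answer: NOT BISIMILAR

Working:
Refine partition for ~:
  P[0] = {{0,1,2,3,4,5,6,7}}
  P[1] = {{0},{1,4,7},{2},{3,6},{5}}
stable after 2 split(s): 5 block(s)
[5]={5}  [3]={3,6}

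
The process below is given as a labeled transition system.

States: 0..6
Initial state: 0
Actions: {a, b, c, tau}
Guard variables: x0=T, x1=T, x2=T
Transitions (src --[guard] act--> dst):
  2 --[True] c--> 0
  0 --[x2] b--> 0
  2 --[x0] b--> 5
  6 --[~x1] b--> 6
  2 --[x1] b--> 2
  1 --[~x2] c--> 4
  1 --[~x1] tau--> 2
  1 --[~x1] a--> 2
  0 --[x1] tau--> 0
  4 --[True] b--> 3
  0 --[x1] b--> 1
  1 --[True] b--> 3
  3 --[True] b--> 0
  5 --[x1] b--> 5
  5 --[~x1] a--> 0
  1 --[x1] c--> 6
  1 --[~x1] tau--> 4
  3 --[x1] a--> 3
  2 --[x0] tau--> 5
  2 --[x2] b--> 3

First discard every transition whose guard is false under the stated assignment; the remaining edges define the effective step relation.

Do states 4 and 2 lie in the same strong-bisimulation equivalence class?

Answer: NOT BISIMILAR

Working:
Refine partition for ~:
  P[0] = {{0,1,2,3,4,5,6}}
  P[1] = {{0},{1},{2},{3},{4,5},{6}}
  P[2] = {{0},{1},{2},{3},{4},{5},{6}}
Fixed point at round 3; 7 class(es).
4∈{4}, 2∈{2}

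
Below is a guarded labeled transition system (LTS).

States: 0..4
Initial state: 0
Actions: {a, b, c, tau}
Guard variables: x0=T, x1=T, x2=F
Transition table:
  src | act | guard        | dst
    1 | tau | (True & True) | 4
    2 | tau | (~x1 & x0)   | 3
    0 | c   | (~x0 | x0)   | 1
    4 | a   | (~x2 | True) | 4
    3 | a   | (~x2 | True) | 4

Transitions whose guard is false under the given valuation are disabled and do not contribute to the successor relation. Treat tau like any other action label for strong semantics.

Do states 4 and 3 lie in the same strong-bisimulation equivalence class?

Answer: BISIMILAR

Analysis:
Compute ~ classes (split until stable):
  π0 = {{0,1,2,3,4}}
  π1 = {{0},{1},{2},{3,4}}
Fixed point at round 2; 4 class(es).
[4]={3,4}  [3]={3,4}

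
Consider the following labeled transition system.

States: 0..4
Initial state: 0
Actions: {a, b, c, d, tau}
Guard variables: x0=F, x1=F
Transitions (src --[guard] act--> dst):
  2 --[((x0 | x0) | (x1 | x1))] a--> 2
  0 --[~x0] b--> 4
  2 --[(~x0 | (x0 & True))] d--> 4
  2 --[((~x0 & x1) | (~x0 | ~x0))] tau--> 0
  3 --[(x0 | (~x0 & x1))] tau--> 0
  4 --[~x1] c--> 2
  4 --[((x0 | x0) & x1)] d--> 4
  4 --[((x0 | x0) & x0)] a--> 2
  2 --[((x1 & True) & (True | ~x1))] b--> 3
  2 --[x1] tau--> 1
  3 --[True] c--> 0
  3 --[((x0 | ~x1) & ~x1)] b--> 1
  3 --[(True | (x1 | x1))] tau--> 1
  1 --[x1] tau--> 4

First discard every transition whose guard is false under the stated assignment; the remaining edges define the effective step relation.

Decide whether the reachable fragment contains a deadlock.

Answer: DEADLOCK-FREE

Analysis:
Reachable = {0,2,4}
  0: b→4  [1 out]
  2: d→4  tau→0  [2 out]
  4: c→2  [1 out]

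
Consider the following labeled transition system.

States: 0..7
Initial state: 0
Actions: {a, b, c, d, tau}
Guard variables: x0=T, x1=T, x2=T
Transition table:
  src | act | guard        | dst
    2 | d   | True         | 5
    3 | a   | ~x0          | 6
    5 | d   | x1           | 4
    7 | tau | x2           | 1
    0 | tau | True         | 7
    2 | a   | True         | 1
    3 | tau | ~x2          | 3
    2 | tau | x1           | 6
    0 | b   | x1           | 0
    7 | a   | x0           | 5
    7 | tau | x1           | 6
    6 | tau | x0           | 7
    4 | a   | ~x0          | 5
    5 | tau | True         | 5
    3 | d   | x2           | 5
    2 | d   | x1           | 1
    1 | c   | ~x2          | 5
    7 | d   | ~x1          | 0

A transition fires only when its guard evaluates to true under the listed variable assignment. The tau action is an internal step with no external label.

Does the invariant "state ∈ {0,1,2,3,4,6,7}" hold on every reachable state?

Answer: INVARIANT VIOLATED at state 5

Working:
Safe = {0,1,2,3,4,6,7}
Reach set: {0,1,4,5,6,7}
  0: ok
  1: ok
  4: ok
  5: outside
  6: ok
  7: ok
counterexample path to 5: tau·a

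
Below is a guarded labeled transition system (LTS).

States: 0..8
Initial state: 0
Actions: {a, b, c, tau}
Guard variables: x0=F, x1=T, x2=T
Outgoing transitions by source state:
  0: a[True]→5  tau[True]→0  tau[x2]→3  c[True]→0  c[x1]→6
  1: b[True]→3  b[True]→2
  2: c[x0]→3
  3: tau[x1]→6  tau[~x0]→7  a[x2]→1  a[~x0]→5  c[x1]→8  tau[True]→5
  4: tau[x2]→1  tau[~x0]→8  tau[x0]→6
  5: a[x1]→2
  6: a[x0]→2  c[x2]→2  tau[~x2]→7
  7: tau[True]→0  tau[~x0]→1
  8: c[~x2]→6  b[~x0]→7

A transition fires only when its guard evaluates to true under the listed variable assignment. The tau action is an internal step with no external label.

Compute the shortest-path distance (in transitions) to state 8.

Layered search for 8:
  depth 0: {0}
  depth 1: {3,5,6}
  depth 2: {1,2,7,8}
first hit 8 at d=2 via tau·c

Answer: 2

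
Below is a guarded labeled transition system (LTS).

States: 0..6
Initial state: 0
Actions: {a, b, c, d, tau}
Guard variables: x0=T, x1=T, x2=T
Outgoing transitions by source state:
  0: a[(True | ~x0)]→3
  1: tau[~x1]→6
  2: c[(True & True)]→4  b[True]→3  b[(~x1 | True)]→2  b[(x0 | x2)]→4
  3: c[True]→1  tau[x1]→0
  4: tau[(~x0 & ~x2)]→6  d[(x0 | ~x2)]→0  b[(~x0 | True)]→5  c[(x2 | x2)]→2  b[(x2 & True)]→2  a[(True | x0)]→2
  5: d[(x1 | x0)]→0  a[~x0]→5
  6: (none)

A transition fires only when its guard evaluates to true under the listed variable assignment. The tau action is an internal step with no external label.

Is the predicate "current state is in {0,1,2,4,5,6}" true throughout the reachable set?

Answer: INVARIANT VIOLATED at state 3

Working:
Inv-set: {0,1,2,4,5,6}
R = {0,1,3}
  0: ok
  1: ok
  3: VIOLATES
witness against invariant: a → 3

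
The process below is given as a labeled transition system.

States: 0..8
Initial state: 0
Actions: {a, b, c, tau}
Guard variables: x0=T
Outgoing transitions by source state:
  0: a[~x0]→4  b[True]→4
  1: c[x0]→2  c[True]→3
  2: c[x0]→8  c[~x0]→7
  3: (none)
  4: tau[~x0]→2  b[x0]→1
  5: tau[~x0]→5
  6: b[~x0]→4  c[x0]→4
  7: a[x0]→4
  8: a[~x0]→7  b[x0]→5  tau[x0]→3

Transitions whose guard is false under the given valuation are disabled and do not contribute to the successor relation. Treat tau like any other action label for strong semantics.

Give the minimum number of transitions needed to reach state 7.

Answer: UNREACHABLE

Trace:
BFS to 7:
  L0 = {0}
  L1 = {4}
  L2 = {1}
  L3 = {2,3}
  L4 = {8}
  L5 = {5}
7 never appears.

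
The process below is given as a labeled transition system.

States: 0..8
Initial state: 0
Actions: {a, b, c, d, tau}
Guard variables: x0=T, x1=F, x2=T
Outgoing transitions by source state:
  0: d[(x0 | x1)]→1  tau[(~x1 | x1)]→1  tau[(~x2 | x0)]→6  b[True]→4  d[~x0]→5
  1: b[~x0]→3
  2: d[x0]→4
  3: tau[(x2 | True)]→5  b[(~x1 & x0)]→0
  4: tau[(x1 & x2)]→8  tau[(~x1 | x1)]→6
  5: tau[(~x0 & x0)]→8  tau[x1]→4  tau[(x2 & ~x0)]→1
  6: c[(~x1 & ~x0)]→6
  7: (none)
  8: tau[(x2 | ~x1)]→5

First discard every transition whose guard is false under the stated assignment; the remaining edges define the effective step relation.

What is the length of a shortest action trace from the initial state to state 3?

BFS to 3:
  depth 0: {0}
  depth 1: {1,4,6}
3 never appears.

Answer: UNREACHABLE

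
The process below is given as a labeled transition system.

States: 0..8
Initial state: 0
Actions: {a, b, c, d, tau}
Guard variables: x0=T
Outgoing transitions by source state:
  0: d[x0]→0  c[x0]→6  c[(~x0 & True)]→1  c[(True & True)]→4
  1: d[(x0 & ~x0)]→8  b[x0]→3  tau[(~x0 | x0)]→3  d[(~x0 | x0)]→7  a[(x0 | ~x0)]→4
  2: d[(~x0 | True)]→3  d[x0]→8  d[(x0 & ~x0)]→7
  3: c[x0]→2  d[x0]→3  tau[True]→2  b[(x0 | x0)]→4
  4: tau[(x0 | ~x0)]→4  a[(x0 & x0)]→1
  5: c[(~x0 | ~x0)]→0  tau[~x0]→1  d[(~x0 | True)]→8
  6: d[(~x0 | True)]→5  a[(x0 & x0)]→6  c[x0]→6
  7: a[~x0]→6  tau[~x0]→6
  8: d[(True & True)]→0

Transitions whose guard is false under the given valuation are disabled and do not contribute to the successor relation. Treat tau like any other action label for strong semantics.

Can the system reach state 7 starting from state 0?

Answer: REACHABLE

Working:
20 transition(s) survive guard evaluation.
depth 0: {0}
depth 1: {4,6}  cumulative {0,4,6}
depth 2: {1,5}  cumulative {0,1,4,5,6}
depth 3: {3,7,8}  cumulative {0,1,3,4,5,6,7,8}
depth 4: {2}  cumulative {0,1,2,3,4,5,6,7,8}
Reachable = {0,1,2,3,4,5,6,7,8}
Path to 7: c·a·d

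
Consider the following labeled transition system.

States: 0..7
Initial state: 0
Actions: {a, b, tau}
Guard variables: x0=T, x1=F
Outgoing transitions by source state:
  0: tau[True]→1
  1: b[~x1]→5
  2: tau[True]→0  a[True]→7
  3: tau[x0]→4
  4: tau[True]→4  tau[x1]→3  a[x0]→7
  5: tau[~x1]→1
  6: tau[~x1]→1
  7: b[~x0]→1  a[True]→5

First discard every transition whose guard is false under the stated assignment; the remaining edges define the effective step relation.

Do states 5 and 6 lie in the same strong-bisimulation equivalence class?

Refine partition for ~:
  round 0: {{0,1,2,3,4,5,6,7}}
  round 1: {{0,3,5,6},{1},{2,4},{7}}
  round 2: {{0,5,6},{1},{2},{3},{4},{7}}
Fixed point at round 3; 6 class(es).
[5]={0,5,6}  [6]={0,5,6}

Answer: BISIMILAR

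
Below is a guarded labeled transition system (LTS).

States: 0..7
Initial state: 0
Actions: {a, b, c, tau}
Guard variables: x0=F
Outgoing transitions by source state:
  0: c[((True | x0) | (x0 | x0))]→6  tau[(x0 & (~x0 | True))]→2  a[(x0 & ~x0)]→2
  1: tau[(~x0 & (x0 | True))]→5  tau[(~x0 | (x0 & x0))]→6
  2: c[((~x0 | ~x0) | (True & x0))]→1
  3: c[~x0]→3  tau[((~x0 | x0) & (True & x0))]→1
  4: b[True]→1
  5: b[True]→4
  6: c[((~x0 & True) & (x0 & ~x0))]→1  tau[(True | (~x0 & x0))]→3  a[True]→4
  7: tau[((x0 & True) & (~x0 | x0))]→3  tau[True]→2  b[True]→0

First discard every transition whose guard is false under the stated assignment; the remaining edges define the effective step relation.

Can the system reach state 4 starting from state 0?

Answer: REACHABLE

Working:
After dropping false guards: 11 live edges.
depth 0: {0}
depth 1: {6}  total {0,6}
depth 2: {3,4}  total {0,3,4,6}
depth 3: {1}  total {0,1,3,4,6}
depth 4: {5}  total {0,1,3,4,5,6}
Reachable = {0,1,3,4,5,6}
trace reaching 4: c·a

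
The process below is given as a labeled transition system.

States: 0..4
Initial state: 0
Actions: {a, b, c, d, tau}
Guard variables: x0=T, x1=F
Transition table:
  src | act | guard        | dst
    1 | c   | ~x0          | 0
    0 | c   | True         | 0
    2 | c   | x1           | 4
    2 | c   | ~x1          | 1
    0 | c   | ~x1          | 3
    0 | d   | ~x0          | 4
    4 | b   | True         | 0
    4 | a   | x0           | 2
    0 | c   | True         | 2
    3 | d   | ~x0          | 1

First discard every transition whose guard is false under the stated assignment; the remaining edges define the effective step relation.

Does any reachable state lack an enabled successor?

Reach set: {0,1,2,3}
  0: c→0  c→2  c→3  [deg 3]
  1: ∅  [no exit]
  2: c→1  [deg 1]
  3: ∅  [no exit]
witness 1: c·c

Answer: DEADLOCK at state 1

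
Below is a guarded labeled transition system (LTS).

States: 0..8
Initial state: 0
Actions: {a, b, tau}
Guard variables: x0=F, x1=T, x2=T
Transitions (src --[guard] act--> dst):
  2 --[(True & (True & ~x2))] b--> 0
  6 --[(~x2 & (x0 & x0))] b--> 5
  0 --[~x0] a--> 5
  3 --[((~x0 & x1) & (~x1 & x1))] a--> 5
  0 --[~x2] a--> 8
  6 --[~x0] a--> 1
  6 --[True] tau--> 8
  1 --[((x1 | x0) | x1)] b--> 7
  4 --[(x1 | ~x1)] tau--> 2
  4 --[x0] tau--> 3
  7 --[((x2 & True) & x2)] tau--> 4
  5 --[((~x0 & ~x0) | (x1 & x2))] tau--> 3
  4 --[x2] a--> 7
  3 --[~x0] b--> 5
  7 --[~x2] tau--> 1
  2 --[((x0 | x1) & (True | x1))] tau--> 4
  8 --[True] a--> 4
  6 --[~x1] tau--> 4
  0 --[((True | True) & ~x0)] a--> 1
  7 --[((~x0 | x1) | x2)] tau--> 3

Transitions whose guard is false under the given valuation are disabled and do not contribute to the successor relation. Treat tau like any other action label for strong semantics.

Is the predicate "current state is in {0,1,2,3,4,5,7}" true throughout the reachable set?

Inv-set: {0,1,2,3,4,5,7}
R = {0,1,2,3,4,5,7}
  0: ✓
  1: ✓
  2: ✓
  3: ✓
  4: ✓
  5: ✓
  7: ✓

Answer: INVARIANT HOLDS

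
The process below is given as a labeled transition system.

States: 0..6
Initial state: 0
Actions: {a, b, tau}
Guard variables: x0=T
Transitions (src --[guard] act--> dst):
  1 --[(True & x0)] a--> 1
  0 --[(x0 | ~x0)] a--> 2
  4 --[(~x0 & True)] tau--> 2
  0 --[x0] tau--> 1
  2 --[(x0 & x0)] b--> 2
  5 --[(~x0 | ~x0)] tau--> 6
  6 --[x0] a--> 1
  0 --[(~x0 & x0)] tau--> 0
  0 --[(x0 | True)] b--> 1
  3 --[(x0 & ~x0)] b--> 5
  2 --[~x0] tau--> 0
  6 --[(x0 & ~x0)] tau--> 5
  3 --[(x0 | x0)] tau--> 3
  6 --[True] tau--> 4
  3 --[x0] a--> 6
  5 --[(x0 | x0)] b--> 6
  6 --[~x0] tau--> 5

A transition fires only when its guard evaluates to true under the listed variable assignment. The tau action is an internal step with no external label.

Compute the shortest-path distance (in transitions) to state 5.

Layered search for 5:
  depth 0: {0}
  depth 1: {1,2}
5 never appears.

Answer: UNREACHABLE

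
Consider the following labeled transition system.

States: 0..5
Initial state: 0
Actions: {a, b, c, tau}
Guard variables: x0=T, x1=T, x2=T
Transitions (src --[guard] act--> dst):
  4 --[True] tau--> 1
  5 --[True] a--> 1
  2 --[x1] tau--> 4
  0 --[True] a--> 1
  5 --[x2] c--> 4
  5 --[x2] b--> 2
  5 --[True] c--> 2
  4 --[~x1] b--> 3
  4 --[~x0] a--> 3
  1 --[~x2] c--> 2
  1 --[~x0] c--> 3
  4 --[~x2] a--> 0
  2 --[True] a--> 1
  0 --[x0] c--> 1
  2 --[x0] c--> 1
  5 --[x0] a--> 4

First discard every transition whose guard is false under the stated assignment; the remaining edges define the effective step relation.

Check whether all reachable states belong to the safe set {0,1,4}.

Answer: INVARIANT HOLDS

Working:
Safe = {0,1,4}
R = {0,1}
  0: safe
  1: safe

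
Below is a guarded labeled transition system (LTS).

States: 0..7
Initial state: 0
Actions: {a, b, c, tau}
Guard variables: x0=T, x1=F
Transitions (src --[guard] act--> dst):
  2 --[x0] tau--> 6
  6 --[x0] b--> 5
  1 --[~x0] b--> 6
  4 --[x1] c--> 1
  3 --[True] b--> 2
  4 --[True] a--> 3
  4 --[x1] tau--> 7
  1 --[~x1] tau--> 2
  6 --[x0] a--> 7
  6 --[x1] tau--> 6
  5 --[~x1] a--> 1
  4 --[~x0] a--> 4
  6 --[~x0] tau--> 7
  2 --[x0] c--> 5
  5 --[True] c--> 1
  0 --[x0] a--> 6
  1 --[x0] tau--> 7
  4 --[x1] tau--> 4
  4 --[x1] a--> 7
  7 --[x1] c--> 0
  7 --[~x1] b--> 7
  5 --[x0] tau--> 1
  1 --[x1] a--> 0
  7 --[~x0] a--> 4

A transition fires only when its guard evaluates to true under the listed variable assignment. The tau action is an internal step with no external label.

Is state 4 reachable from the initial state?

After dropping false guards: 13 live edges.
L0 = {0}
L1 = {6}  total {0,6}
L2 = {5,7}  total {0,5,6,7}
L3 = {1}  total {0,1,5,6,7}
L4 = {2}  total {0,1,2,5,6,7}
Reach set: {0,1,2,5,6,7}

Answer: UNREACHABLE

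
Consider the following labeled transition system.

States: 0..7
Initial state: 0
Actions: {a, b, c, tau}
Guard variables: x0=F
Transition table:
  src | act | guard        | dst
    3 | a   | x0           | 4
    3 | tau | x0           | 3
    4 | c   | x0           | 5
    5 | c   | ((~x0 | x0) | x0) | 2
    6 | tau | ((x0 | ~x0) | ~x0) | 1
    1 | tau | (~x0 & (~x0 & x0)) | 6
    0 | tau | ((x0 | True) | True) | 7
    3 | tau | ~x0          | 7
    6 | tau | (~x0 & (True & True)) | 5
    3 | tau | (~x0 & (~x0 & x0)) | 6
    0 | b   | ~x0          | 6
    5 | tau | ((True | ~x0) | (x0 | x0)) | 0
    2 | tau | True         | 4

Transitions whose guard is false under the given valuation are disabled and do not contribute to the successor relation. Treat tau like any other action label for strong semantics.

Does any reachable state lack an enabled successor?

R = {0,1,2,4,5,6,7}
  0: b→6  tau→7  [2 out]
  1: ∅  [no exit]
  2: tau→4  [1 out]
  4: ∅  [no exit]
  5: c→2  tau→0  [2 out]
  6: tau→1  tau→5  [2 out]
  7: ∅  [no exit]
trace reaching 1: b·tau

Answer: DEADLOCK at state 1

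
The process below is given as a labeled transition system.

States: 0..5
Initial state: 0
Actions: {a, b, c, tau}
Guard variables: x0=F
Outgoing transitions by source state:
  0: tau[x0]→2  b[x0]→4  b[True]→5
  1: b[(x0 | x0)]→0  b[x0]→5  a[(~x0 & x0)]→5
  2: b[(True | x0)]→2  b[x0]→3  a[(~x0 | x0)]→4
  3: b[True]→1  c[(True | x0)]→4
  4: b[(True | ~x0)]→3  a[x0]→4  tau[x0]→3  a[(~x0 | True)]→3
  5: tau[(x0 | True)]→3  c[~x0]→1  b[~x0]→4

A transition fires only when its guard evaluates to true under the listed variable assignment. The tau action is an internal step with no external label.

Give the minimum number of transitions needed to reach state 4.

Answer: 2

Analysis:
Breadth-first toward 4:
  L0 = {0}
  L1 = {5}
  L2 = {1,3,4}
first hit 4 at d=2 via b·b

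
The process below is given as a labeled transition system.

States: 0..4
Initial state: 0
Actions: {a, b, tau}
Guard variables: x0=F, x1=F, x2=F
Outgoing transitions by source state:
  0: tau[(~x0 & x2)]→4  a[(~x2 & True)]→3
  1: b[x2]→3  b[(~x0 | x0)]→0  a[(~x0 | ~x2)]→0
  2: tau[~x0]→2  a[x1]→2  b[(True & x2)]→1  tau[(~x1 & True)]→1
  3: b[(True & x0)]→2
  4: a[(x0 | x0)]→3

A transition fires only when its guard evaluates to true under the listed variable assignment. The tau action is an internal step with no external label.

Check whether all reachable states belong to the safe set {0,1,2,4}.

Answer: INVARIANT VIOLATED at state 3

Analysis:
Allowed set {0,1,2,4}
Reachable = {0,3}
  0: ✓
  3: ✗ unsafe
reach 3 via a — violates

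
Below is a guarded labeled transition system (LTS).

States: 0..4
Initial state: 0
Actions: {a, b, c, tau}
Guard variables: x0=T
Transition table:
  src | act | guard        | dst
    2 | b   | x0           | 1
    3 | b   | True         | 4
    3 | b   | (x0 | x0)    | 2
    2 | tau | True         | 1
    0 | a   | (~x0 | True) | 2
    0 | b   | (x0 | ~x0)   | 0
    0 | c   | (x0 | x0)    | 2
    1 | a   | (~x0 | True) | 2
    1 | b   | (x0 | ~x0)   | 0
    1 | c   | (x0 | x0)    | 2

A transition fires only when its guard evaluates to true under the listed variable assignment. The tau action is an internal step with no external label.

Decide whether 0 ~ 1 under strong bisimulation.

Answer: BISIMILAR

Trace:
Compute ~ classes (split until stable):
  round 0: {{0,1,2,3,4}}
  round 1: {{0,1},{2},{3},{4}}
Fixed point at round 2; 4 class(es).
[0]={0,1}  [1]={0,1}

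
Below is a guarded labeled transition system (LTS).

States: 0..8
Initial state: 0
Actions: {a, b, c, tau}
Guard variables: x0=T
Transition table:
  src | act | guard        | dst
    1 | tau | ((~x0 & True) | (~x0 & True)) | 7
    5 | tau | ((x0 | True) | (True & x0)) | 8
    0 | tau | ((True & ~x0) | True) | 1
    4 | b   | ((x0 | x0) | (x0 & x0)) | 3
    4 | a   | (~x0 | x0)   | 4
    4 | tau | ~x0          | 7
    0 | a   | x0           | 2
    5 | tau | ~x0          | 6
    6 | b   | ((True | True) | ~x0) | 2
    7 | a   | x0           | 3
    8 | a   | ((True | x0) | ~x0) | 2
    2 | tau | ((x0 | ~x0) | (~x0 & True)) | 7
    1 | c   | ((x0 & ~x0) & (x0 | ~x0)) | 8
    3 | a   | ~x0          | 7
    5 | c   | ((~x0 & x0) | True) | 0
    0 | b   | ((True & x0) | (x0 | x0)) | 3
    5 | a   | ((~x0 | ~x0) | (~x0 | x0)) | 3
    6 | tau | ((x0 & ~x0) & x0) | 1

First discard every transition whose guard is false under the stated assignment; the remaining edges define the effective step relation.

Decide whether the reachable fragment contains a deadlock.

Answer: DEADLOCK at state 1

Working:
Reach set: {0,1,2,3,7}
  0: a→2  b→3  tau→1  [3 exit(s)]
  1: ∅  [no exit]
  2: tau→7  [1 exit(s)]
  3: ∅  [no exit]
  7: a→3  [1 exit(s)]
Path to 1: tau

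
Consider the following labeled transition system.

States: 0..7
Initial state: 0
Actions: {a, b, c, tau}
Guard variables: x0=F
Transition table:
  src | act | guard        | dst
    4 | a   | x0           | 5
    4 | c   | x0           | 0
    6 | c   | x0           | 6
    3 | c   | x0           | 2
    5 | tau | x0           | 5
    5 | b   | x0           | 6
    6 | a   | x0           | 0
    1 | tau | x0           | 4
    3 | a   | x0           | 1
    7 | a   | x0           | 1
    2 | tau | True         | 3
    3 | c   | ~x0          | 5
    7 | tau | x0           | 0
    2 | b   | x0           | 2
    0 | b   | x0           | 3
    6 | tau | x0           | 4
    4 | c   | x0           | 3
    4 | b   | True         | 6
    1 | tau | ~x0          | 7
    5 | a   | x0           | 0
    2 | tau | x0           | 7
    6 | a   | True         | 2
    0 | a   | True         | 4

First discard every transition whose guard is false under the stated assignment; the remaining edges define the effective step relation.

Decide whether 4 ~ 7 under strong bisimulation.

Compute ~ classes (split until stable):
  π0 = {{0,1,2,3,4,5,6,7}}
  π1 = {{0,6},{1,2},{3},{4},{5,7}}
  π2 = {{0},{1},{2},{3},{4},{5,7},{6}}
7 equivalence class(es) (converged in 3)
4∈{4}, 7∈{5,7}

Answer: NOT BISIMILAR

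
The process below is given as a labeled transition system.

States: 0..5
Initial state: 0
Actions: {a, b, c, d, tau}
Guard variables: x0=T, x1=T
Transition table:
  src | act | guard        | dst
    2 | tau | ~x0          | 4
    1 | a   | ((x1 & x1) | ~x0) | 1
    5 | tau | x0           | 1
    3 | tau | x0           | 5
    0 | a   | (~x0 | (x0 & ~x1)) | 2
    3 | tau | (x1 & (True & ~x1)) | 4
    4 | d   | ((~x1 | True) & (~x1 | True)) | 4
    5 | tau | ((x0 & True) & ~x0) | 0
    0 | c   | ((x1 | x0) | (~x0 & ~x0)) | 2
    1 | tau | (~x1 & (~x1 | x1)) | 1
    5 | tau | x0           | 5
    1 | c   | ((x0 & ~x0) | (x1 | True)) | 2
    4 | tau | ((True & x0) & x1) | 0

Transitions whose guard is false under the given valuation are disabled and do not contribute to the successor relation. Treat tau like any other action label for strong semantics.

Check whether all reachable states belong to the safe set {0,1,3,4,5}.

Answer: INVARIANT VIOLATED at state 2

Working:
Safe = {0,1,3,4,5}
Reach set: {0,2}
  0: ok
  2: outside
reach 2 via c — violates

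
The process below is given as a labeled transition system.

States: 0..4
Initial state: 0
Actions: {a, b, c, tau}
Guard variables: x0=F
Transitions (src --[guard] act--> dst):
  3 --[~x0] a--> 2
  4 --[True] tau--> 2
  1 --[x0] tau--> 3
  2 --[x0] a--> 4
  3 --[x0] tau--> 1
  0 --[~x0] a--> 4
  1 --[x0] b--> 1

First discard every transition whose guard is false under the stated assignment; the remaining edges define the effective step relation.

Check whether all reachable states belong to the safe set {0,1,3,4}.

Allowed set {0,1,3,4}
R = {0,2,4}
  0: ok
  2: VIOLATES
  4: ok
reach 2 via a·tau — violates

Answer: INVARIANT VIOLATED at state 2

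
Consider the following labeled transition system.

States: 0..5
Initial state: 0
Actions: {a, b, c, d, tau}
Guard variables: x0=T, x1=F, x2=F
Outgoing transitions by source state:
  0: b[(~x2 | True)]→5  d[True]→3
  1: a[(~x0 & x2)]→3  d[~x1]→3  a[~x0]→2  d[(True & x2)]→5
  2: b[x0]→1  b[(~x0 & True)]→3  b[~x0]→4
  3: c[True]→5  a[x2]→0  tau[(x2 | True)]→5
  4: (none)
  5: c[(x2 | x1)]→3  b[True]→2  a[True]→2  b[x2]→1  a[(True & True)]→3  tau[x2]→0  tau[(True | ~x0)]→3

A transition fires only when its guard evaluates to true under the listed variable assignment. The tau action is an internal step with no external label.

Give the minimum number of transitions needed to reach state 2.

Breadth-first toward 2:
  Layer 0: {0}
  Layer 1: {3,5}
  Layer 2: {2}
depth(2)=2, e.g. b·a

Answer: 2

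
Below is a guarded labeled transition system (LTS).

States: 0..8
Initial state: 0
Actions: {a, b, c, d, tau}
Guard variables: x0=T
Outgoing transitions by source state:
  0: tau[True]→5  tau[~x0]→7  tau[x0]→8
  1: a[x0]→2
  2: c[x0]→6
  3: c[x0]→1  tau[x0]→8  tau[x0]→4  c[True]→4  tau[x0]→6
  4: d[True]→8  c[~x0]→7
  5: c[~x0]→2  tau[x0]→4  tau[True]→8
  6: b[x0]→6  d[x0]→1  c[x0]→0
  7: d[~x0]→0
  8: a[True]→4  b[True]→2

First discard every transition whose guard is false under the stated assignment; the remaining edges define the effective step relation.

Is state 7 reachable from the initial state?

Answer: UNREACHABLE

Analysis:
17 transition(s) survive guard evaluation.
Layer 0: {0}
Layer 1: {5,8}  total {0,5,8}
Layer 2: {2,4}  total {0,2,4,5,8}
Layer 3: {6}  total {0,2,4,5,6,8}
Layer 4: {1}  total {0,1,2,4,5,6,8}
Reachable = {0,1,2,4,5,6,8}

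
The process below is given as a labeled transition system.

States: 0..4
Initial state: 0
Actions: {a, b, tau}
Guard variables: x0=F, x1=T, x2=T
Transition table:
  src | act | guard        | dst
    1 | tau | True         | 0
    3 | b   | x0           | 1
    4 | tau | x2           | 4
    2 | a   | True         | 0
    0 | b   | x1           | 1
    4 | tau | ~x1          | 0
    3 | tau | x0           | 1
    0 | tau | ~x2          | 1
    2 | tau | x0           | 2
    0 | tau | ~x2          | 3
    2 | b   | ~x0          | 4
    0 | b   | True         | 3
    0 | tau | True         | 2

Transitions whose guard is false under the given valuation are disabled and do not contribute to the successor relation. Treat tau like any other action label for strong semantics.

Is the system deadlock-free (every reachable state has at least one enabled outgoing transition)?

Answer: DEADLOCK at state 3

Analysis:
Reach set: {0,1,2,3,4}
  0: b→1  b→3  tau→2  [deg 3]
  1: tau→0  [deg 1]
  2: a→0  b→4  [deg 2]
  3: ∅  [deadlock]
  4: tau→4  [deg 1]
trace reaching 3: b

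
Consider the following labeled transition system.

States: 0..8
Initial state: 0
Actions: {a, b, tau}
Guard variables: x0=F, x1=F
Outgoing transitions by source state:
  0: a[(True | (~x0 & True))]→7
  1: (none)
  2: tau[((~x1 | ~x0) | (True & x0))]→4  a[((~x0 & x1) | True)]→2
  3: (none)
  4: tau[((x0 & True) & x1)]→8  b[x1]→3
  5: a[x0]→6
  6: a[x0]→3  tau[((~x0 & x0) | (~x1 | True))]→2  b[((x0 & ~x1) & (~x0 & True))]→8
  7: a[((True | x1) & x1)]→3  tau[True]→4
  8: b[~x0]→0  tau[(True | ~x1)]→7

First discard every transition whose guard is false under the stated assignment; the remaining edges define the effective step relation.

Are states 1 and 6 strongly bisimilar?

Bisimulation quotient by refinement:
  round 0: {{0,1,2,3,4,5,6,7,8}}
  round 1: {{0},{1,3,4,5},{2},{6,7},{8}}
  round 2: {{0},{1,3,4,5},{2},{6},{7},{8}}
stable after 3 split(s): 6 block(s)
[1]={1,3,4,5}  [6]={6}

Answer: NOT BISIMILAR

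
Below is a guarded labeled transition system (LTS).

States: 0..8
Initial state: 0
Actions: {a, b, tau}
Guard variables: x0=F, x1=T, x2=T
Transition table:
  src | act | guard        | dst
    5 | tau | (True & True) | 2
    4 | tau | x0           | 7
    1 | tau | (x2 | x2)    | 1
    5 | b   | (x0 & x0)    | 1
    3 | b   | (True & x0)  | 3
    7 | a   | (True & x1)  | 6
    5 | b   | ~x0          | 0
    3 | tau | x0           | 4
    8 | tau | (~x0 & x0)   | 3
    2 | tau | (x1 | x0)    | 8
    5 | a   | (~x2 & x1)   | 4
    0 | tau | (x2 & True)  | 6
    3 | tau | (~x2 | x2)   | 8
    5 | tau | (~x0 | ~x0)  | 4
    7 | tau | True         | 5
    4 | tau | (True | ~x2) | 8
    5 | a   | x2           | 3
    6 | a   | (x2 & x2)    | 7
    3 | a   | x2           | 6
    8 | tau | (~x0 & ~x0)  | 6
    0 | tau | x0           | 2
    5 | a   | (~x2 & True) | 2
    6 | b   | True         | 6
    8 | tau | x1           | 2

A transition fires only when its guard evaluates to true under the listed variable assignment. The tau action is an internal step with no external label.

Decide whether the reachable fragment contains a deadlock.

R = {0,2,3,4,5,6,7,8}
  0: tau→6  [1 exit(s)]
  2: tau→8  [1 exit(s)]
  3: a→6  tau→8  [2 exit(s)]
  4: tau→8  [1 exit(s)]
  5: a→3  b→0  tau→2  tau→4  [4 exit(s)]
  6: a→7  b→6  [2 exit(s)]
  7: a→6  tau→5  [2 exit(s)]
  8: tau→2  tau→6  [2 exit(s)]

Answer: DEADLOCK-FREE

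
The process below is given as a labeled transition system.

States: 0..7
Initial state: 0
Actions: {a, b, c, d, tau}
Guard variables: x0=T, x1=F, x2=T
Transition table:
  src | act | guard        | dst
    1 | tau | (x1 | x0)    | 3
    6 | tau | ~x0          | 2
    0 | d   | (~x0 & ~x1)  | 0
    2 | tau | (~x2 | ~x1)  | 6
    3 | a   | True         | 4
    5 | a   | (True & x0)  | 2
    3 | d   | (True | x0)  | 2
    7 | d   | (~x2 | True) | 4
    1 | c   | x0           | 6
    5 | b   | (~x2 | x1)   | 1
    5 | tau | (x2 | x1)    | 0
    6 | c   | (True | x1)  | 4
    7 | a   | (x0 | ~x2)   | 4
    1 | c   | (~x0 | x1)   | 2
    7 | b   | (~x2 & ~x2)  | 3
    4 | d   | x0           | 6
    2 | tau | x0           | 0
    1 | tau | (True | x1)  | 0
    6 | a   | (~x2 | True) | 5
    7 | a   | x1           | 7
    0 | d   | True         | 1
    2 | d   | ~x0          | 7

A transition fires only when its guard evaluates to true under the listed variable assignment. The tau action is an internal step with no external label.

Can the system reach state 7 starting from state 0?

Answer: UNREACHABLE

Trace:
After dropping false guards: 15 live edges.
L0 = {0}
L1 = {1}  cumulative {0,1}
L2 = {3,6}  cumulative {0,1,3,6}
L3 = {2,4,5}  cumulative {0,1,2,3,4,5,6}
Reachable = {0,1,2,3,4,5,6}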